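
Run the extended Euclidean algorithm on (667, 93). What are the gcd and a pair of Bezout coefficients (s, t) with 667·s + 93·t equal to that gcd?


Euclidean algorithm on (667, 93) — divide until remainder is 0:
  667 = 7 · 93 + 16
  93 = 5 · 16 + 13
  16 = 1 · 13 + 3
  13 = 4 · 3 + 1
  3 = 3 · 1 + 0
gcd(667, 93) = 1.
Track Bezout coefficients alongside the remainders: start with r₀ = 667 = a·1 + b·0 (s = 1, t = 0) and r₁ = 93 = a·0 + b·1 (s = 0, t = 1); each new remainder r_{k+1} = r_{k-1} − q_k·r_k inherits s_{k+1} = s_{k-1} − q_k·s_k, t_{k+1} = t_{k-1} − q_k·t_k, so r_k = a·s_k + b·t_k at every step:
  q = 7: r = 16, s = 1 − 7·0 = 1, t = 0 − 7·1 = -7  (check: 667·1 + 93·(-7) = 16)
  q = 5: r = 13, s = 0 − 5·1 = -5, t = 1 − 5·(-7) = 36  (check: 667·(-5) + 93·36 = 13)
  q = 1: r = 3, s = 1 − 1·(-5) = 6, t = -7 − 1·36 = -43  (check: 667·6 + 93·(-43) = 3)
  q = 4: r = 1, s = -5 − 4·6 = -29, t = 36 − 4·(-43) = 208  (check: 667·(-29) + 93·208 = 1)
The row with r = 1 (the gcd) gives the Bezout coefficients s = -29, t = 208.
Result: 667 · (-29) + 93 · (208) = 1.

gcd(667, 93) = 1; s = -29, t = 208 (check: 667·(-29) + 93·208 = 1).


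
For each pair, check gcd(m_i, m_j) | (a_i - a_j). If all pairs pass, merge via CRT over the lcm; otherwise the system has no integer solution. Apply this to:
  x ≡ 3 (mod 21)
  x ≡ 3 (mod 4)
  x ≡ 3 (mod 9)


Moduli 21, 4, 9 are not pairwise coprime, so CRT works modulo lcm(m_i) when all pairwise compatibility conditions hold.
Pairwise compatibility: gcd(m_i, m_j) must divide a_i - a_j for every pair.
Merge one congruence at a time:
  Start: x ≡ 3 (mod 21).
  Combine with x ≡ 3 (mod 4): gcd(21, 4) = 1; 3 - 3 = 0, which IS divisible by 1, so compatible.
    Write x = 3 + 21·t and substitute into x ≡ 3 (mod 4): 21·t ≡ 3 − 3 = 0 (mod 4).
    Reduce coefficients mod 4: 1·t ≡ 0 (mod 4).
    So t ≡ 0 (mod 4).
    Then x = 3 + 21·0 = 3, valid modulo lcm(21, 4) = 84: x ≡ 3 (mod 84).
  Combine with x ≡ 3 (mod 9): gcd(84, 9) = 3; 3 - 3 = 0, which IS divisible by 3, so compatible.
    Write x = 3 + 84·t and substitute into x ≡ 3 (mod 9): 84·t ≡ 3 − 3 = 0 (mod 9).
    Divide the congruence (and modulus) by g = 3: 28·t ≡ 0 (mod 3).
    Reduce coefficients mod 3: 1·t ≡ 0 (mod 3).
    So t ≡ 0 (mod 3).
    Then x = 3 + 84·0 = 3, valid modulo lcm(84, 9) = 252: x ≡ 3 (mod 252).
Verify: 3 mod 21 = 3, 3 mod 4 = 3, 3 mod 9 = 3.

x ≡ 3 (mod 252).


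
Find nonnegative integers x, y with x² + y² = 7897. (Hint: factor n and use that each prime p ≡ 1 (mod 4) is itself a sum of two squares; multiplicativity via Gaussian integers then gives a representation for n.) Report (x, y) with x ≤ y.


Step 1: Factor n = 7897 = 53 · 149.
Step 2: Check the mod-4 condition on each prime factor: 53 ≡ 1 (mod 4), exponent 1; 149 ≡ 1 (mod 4), exponent 1.
All primes ≡ 3 (mod 4) appear to even exponent (or don't appear), so by the two-squares theorem n IS expressible as a sum of two squares.
Step 3: Build a representation. Here n = 53 · 149 is a product of primes ≡ 1 (mod 4). Each prime p ≡ 1 (mod 4) is itself a sum of two squares; find a² by testing p − a² for a perfect square:
  53: 53 − 1² = 52, 53 − 2² = 49 = 7² ⇒ 53 = 2² + 7².
  149: 149 − 1² = 148, 149 − 2² = 145, 149 − 3² = 140, 149 − 4² = 133, 149 − 5² = 124, 149 − 6² = 113, 149 − 7² = 100 = 10² ⇒ 149 = 7² + 10².
  Combine using the Brahmagupta–Fibonacci identity (a² + b²)(c² + d²) = (ac − bd)² + (ad + bc)² = (ac + bd)² + (ad − bc)²:
  53 · 149 = 7897: from (2² + 7²)(7² + 10²), take (2·7 − 7·10, 2·10 + 7·7) = (14 − 70, 20 + 49) = (-56, 69); dropping signs (only squares matter) gives (56, 69); check 56² + 69² = 3136 + 4761 = 7897 ✓.
Step 4: Order so x ≤ y and verify: 56² + 69² = 3136 + 4761 = 7897 = n. ✓

n = 7897 = 56² + 69² (one valid representation with x ≤ y).


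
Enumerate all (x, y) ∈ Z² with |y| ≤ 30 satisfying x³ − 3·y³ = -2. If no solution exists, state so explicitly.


The equation is x³ - 3y³ = -2. For fixed y, x³ = 3·y³ − 2, so a solution requires the RHS to be a perfect cube.
Strategy: iterate y from -30 to 30, compute RHS = 3·y³ − 2, and check whether it is a (positive or negative) perfect cube.
Check small values of y:
  y = 0: RHS = -2 is not a perfect cube.
  y = 1: RHS = 1 = (1)³ ⇒ x = 1 works.
  y = -1: RHS = -5 is not a perfect cube.
  y = 2: RHS = 22 is not a perfect cube.
  y = -2: RHS = -26 is not a perfect cube.
  y = 3: RHS = 79 is not a perfect cube.
  y = -3: RHS = -83 is not a perfect cube.
Continuing the search up to |y| = 30 finds no further solutions beyond those listed.
Collected solutions: (1, 1).

Solutions (with |y| ≤ 30): (1, 1).


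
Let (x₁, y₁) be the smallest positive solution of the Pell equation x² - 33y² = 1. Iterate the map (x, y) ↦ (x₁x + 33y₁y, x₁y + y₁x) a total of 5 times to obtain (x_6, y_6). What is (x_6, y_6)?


Step 1: Find the fundamental solution (x₁, y₁) of x² - 33y² = 1.
  Expand √33 as a continued fraction. a₀ = ⌊√33⌋ = 5; iterate m_{k+1} = d_k·a_k − m_k, d_{k+1} = (33 − m_{k+1}²)/d_k, a_{k+1} = ⌊(a₀ + m_{k+1})/d_{k+1}⌋ (starting m₀ = 0, d₀ = 1), with convergents p_k = a_k·p_{k-1} + p_{k-2}, q_k = a_k·q_{k-1} + q_{k-2} (p₋₁ = 1, q₋₁ = 0):
  k = 0: a₀ = 5; p₀/q₀ = 5/1; p₀² − 33·q₀² = 25 − 33 = -8.
  k = 1: m = 5, d = 8, a = ⌊(5 + 5)/8⌋ = 1; p/q = (1·5 + 1)/(1·1 + 0) = 6/1; p² − 33·q² = 36 − 33 = 3.
  k = 2: m = 3, d = 3, a = ⌊(5 + 3)/3⌋ = 2; p/q = (2·6 + 5)/(2·1 + 1) = 17/3; p² − 33·q² = 289 − 297 = -8.
  k = 3: m = 3, d = 8, a = ⌊(5 + 3)/8⌋ = 1; p/q = (1·17 + 6)/(1·3 + 1) = 23/4; p² − 33·q² = 529 − 528 = 1.
  The first convergent with p² − 33·q² = 1 gives the fundamental solution (x₁, y₁) = (23, 4).
Step 2: Apply the recurrence (x_{n+1}, y_{n+1}) = (x₁x_n + 33y₁y_n, x₁y_n + y₁x_n) repeatedly.
  From (x_1, y_1) = (23, 4): x_2 = 23·23 + 33·4·4 = 1057; y_2 = 23·4 + 4·23 = 184.
  From (x_2, y_2) = (1057, 184): x_3 = 23·1057 + 33·4·184 = 48599; y_3 = 23·184 + 4·1057 = 8460.
  From (x_3, y_3) = (48599, 8460): x_4 = 23·48599 + 33·4·8460 = 2234497; y_4 = 23·8460 + 4·48599 = 388976.
  From (x_4, y_4) = (2234497, 388976): x_5 = 23·2234497 + 33·4·388976 = 102738263; y_5 = 23·388976 + 4·2234497 = 17884436.
  From (x_5, y_5) = (102738263, 17884436): x_6 = 23·102738263 + 33·4·17884436 = 4723725601; y_6 = 23·17884436 + 4·102738263 = 822295080.
Step 3: Verify x_6² - 33·y_6² = 22313583553542811201 - 22313583553542811200 = 1 (should be 1). ✓

(x_1, y_1) = (23, 4); (x_6, y_6) = (4723725601, 822295080).


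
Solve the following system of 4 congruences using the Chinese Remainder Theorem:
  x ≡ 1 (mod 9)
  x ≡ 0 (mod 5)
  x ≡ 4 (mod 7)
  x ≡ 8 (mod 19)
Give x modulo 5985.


Product of moduli M = 9 · 5 · 7 · 19 = 5985.
Merge one congruence at a time:
  Start: x ≡ 1 (mod 9).
  Combine with x ≡ 0 (mod 5); new modulus lcm = 45.
    Write x = 1 + 9·t and substitute into x ≡ 0 (mod 5): 9·t ≡ 0 − 1 = -1 (mod 5).
    Reduce coefficients mod 5: 4·t ≡ 4 (mod 5).
    The inverse of 4 mod 5 is 4 (since 4·4 = 16 = 3·5 + 1), so t ≡ 4·4 = 16 ≡ 1 (mod 5).
    Then x = 1 + 9·1 = 10, valid modulo lcm(9, 5) = 45: x ≡ 10 (mod 45).
  Combine with x ≡ 4 (mod 7); new modulus lcm = 315.
    Write x = 10 + 45·t and substitute into x ≡ 4 (mod 7): 45·t ≡ 4 − 10 = -6 (mod 7).
    Reduce coefficients mod 7: 3·t ≡ 1 (mod 7).
    The inverse of 3 mod 7 is 5 (since 3·5 = 15 = 2·7 + 1), so t ≡ 5·1 = 5 ≡ 5 (mod 7).
    Then x = 10 + 45·5 = 235, valid modulo lcm(45, 7) = 315: x ≡ 235 (mod 315).
  Combine with x ≡ 8 (mod 19); new modulus lcm = 5985.
    Write x = 235 + 315·t and substitute into x ≡ 8 (mod 19): 315·t ≡ 8 − 235 = -227 (mod 19).
    Reduce coefficients mod 19: 11·t ≡ 1 (mod 19).
    The inverse of 11 mod 19 is 7 (since 11·7 = 77 = 4·19 + 1), so t ≡ 7·1 = 7 ≡ 7 (mod 19).
    Then x = 235 + 315·7 = 2440, valid modulo lcm(315, 19) = 5985: x ≡ 2440 (mod 5985).
Verify against each original: 2440 mod 9 = 1, 2440 mod 5 = 0, 2440 mod 7 = 4, 2440 mod 19 = 8.

x ≡ 2440 (mod 5985).


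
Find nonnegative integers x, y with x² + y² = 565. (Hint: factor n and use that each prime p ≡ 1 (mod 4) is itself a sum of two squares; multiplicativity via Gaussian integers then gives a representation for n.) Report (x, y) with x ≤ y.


Step 1: Factor n = 565 = 5 · 113.
Step 2: Check the mod-4 condition on each prime factor: 5 ≡ 1 (mod 4), exponent 1; 113 ≡ 1 (mod 4), exponent 1.
All primes ≡ 3 (mod 4) appear to even exponent (or don't appear), so by the two-squares theorem n IS expressible as a sum of two squares.
Step 3: Build a representation. Here n = 5 · 113 is a product of primes ≡ 1 (mod 4). Each prime p ≡ 1 (mod 4) is itself a sum of two squares; find a² by testing p − a² for a perfect square:
  5: 5 − 1² = 4 = 2² ⇒ 5 = 1² + 2².
  113: 113 − 1² = 112, 113 − 2² = 109, 113 − 3² = 104, 113 − 4² = 97, 113 − 5² = 88, 113 − 6² = 77, 113 − 7² = 64 = 8² ⇒ 113 = 7² + 8².
  Combine using the Brahmagupta–Fibonacci identity (a² + b²)(c² + d²) = (ac − bd)² + (ad + bc)² = (ac + bd)² + (ad − bc)²:
  5 · 113 = 565: from (1² + 2²)(7² + 8²), take (1·7 − 2·8, 1·8 + 2·7) = (7 − 16, 8 + 14) = (-9, 22); dropping signs (only squares matter) gives (9, 22); check 9² + 22² = 81 + 484 = 565 ✓.
Step 4: Order so x ≤ y and verify: 9² + 22² = 81 + 484 = 565 = n. ✓

n = 565 = 9² + 22² (one valid representation with x ≤ y).


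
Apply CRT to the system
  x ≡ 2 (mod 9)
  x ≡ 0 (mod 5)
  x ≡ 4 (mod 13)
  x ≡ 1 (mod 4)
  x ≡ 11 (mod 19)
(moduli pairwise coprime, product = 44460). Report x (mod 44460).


Product of moduli M = 9 · 5 · 13 · 4 · 19 = 44460.
Merge one congruence at a time:
  Start: x ≡ 2 (mod 9).
  Combine with x ≡ 0 (mod 5); new modulus lcm = 45.
    Write x = 2 + 9·t and substitute into x ≡ 0 (mod 5): 9·t ≡ 0 − 2 = -2 (mod 5).
    Reduce coefficients mod 5: 4·t ≡ 3 (mod 5).
    The inverse of 4 mod 5 is 4 (since 4·4 = 16 = 3·5 + 1), so t ≡ 4·3 = 12 ≡ 2 (mod 5).
    Then x = 2 + 9·2 = 20, valid modulo lcm(9, 5) = 45: x ≡ 20 (mod 45).
  Combine with x ≡ 4 (mod 13); new modulus lcm = 585.
    Write x = 20 + 45·t and substitute into x ≡ 4 (mod 13): 45·t ≡ 4 − 20 = -16 (mod 13).
    Reduce coefficients mod 13: 6·t ≡ 10 (mod 13).
    The inverse of 6 mod 13 is 11 (since 6·11 = 66 = 5·13 + 1), so t ≡ 11·10 = 110 ≡ 6 (mod 13).
    Then x = 20 + 45·6 = 290, valid modulo lcm(45, 13) = 585: x ≡ 290 (mod 585).
  Combine with x ≡ 1 (mod 4); new modulus lcm = 2340.
    Write x = 290 + 585·t and substitute into x ≡ 1 (mod 4): 585·t ≡ 1 − 290 = -289 (mod 4).
    Reduce coefficients mod 4: 1·t ≡ 3 (mod 4).
    So t ≡ 3 (mod 4).
    Then x = 290 + 585·3 = 2045, valid modulo lcm(585, 4) = 2340: x ≡ 2045 (mod 2340).
  Combine with x ≡ 11 (mod 19); new modulus lcm = 44460.
    Write x = 2045 + 2340·t and substitute into x ≡ 11 (mod 19): 2340·t ≡ 11 − 2045 = -2034 (mod 19).
    Reduce coefficients mod 19: 3·t ≡ 18 (mod 19).
    The inverse of 3 mod 19 is 13 (since 3·13 = 39 = 2·19 + 1), so t ≡ 13·18 = 234 ≡ 6 (mod 19).
    Then x = 2045 + 2340·6 = 16085, valid modulo lcm(2340, 19) = 44460: x ≡ 16085 (mod 44460).
Verify against each original: 16085 mod 9 = 2, 16085 mod 5 = 0, 16085 mod 13 = 4, 16085 mod 4 = 1, 16085 mod 19 = 11.

x ≡ 16085 (mod 44460).


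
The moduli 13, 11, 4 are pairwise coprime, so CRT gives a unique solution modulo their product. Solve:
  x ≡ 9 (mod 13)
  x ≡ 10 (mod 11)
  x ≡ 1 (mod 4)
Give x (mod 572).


Moduli 13, 11, 4 are pairwise coprime; by CRT there is a unique solution modulo M = 13 · 11 · 4 = 572.
Solve pairwise, accumulating the modulus:
  Start with x ≡ 9 (mod 13).
  Combine with x ≡ 10 (mod 11): since gcd(13, 11) = 1, we get a unique residue mod 143.
    Write x = 9 + 13·t and substitute into x ≡ 10 (mod 11): 13·t ≡ 10 − 9 = 1 (mod 11).
    Reduce coefficients mod 11: 2·t ≡ 1 (mod 11).
    The inverse of 2 mod 11 is 6 (since 2·6 = 12 = 1·11 + 1), so t ≡ 6·1 = 6 ≡ 6 (mod 11).
    Then x = 9 + 13·6 = 87, valid modulo lcm(13, 11) = 143: x ≡ 87 (mod 143).
  Combine with x ≡ 1 (mod 4): since gcd(143, 4) = 1, we get a unique residue mod 572.
    Write x = 87 + 143·t and substitute into x ≡ 1 (mod 4): 143·t ≡ 1 − 87 = -86 (mod 4).
    Reduce coefficients mod 4: 3·t ≡ 2 (mod 4).
    The inverse of 3 mod 4 is 3 (since 3·3 = 9 = 2·4 + 1), so t ≡ 3·2 = 6 ≡ 2 (mod 4).
    Then x = 87 + 143·2 = 373, valid modulo lcm(143, 4) = 572: x ≡ 373 (mod 572).
Verify: 373 mod 13 = 9 ✓, 373 mod 11 = 10 ✓, 373 mod 4 = 1 ✓.

x ≡ 373 (mod 572).


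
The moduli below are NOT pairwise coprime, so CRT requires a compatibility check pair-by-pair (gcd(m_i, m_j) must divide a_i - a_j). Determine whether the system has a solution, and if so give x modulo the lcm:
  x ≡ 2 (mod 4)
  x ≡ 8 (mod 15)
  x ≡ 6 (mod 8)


Moduli 4, 15, 8 are not pairwise coprime, so CRT works modulo lcm(m_i) when all pairwise compatibility conditions hold.
Pairwise compatibility: gcd(m_i, m_j) must divide a_i - a_j for every pair.
Merge one congruence at a time:
  Start: x ≡ 2 (mod 4).
  Combine with x ≡ 8 (mod 15): gcd(4, 15) = 1; 8 - 2 = 6, which IS divisible by 1, so compatible.
    Write x = 2 + 4·t and substitute into x ≡ 8 (mod 15): 4·t ≡ 8 − 2 = 6 (mod 15).
    The inverse of 4 mod 15 is 4 (since 4·4 = 16 = 1·15 + 1), so t ≡ 4·6 = 24 ≡ 9 (mod 15).
    Then x = 2 + 4·9 = 38, valid modulo lcm(4, 15) = 60: x ≡ 38 (mod 60).
  Combine with x ≡ 6 (mod 8): gcd(60, 8) = 4; 6 - 38 = -32, which IS divisible by 4, so compatible.
    Write x = 38 + 60·t and substitute into x ≡ 6 (mod 8): 60·t ≡ 6 − 38 = -32 (mod 8).
    Divide the congruence (and modulus) by g = 4: 15·t ≡ -8 (mod 2).
    Reduce coefficients mod 2: 1·t ≡ 0 (mod 2).
    So t ≡ 0 (mod 2).
    Then x = 38 + 60·0 = 38, valid modulo lcm(60, 8) = 120: x ≡ 38 (mod 120).
Verify: 38 mod 4 = 2, 38 mod 15 = 8, 38 mod 8 = 6.

x ≡ 38 (mod 120).


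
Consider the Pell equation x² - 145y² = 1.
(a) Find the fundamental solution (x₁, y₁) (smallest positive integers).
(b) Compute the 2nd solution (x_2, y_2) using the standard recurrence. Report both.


Step 1: Find the fundamental solution (x₁, y₁) of x² - 145y² = 1.
  Expand √145 as a continued fraction. a₀ = ⌊√145⌋ = 12; iterate m_{k+1} = d_k·a_k − m_k, d_{k+1} = (145 − m_{k+1}²)/d_k, a_{k+1} = ⌊(a₀ + m_{k+1})/d_{k+1}⌋ (starting m₀ = 0, d₀ = 1), with convergents p_k = a_k·p_{k-1} + p_{k-2}, q_k = a_k·q_{k-1} + q_{k-2} (p₋₁ = 1, q₋₁ = 0):
  k = 0: a₀ = 12; p₀/q₀ = 12/1; p₀² − 145·q₀² = 144 − 145 = -1.
  k = 1: m = 12, d = 1, a = ⌊(12 + 12)/1⌋ = 24; p/q = (24·12 + 1)/(24·1 + 0) = 289/24; p² − 145·q² = 83521 − 83520 = 1.
  The first convergent with p² − 145·q² = 1 gives the fundamental solution (x₁, y₁) = (289, 24).
Step 2: Apply the recurrence (x_{n+1}, y_{n+1}) = (x₁x_n + 145y₁y_n, x₁y_n + y₁x_n) repeatedly.
  From (x_1, y_1) = (289, 24): x_2 = 289·289 + 145·24·24 = 167041; y_2 = 289·24 + 24·289 = 13872.
Step 3: Verify x_2² - 145·y_2² = 27902695681 - 27902695680 = 1 (should be 1). ✓

(x_1, y_1) = (289, 24); (x_2, y_2) = (167041, 13872).


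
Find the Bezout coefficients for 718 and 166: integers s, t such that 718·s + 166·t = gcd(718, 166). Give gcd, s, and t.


Euclidean algorithm on (718, 166) — divide until remainder is 0:
  718 = 4 · 166 + 54
  166 = 3 · 54 + 4
  54 = 13 · 4 + 2
  4 = 2 · 2 + 0
gcd(718, 166) = 2.
Track Bezout coefficients alongside the remainders: start with r₀ = 718 = a·1 + b·0 (s = 1, t = 0) and r₁ = 166 = a·0 + b·1 (s = 0, t = 1); each new remainder r_{k+1} = r_{k-1} − q_k·r_k inherits s_{k+1} = s_{k-1} − q_k·s_k, t_{k+1} = t_{k-1} − q_k·t_k, so r_k = a·s_k + b·t_k at every step:
  q = 4: r = 54, s = 1 − 4·0 = 1, t = 0 − 4·1 = -4  (check: 718·1 + 166·(-4) = 54)
  q = 3: r = 4, s = 0 − 3·1 = -3, t = 1 − 3·(-4) = 13  (check: 718·(-3) + 166·13 = 4)
  q = 13: r = 2, s = 1 − 13·(-3) = 40, t = -4 − 13·13 = -173  (check: 718·40 + 166·(-173) = 2)
The row with r = 2 (the gcd) gives the Bezout coefficients s = 40, t = -173.
Result: 718 · (40) + 166 · (-173) = 2.

gcd(718, 166) = 2; s = 40, t = -173 (check: 718·40 + 166·(-173) = 2).


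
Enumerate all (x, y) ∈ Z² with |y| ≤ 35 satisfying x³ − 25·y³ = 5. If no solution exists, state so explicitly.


The equation is x³ - 25y³ = 5. For fixed y, x³ = 25·y³ + 5, so a solution requires the RHS to be a perfect cube.
Strategy: iterate y from -35 to 35, compute RHS = 25·y³ + 5, and check whether it is a (positive or negative) perfect cube.
Check small values of y:
  y = 0: RHS = 5 is not a perfect cube.
  y = 1: RHS = 30 is not a perfect cube.
  y = -1: RHS = -20 is not a perfect cube.
  y = 2: RHS = 205 is not a perfect cube.
  y = -2: RHS = -195 is not a perfect cube.
  y = 3: RHS = 680 is not a perfect cube.
  y = -3: RHS = -670 is not a perfect cube.
Continuing the search up to |y| = 35 finds no solutions either.
No (x, y) in the scanned range satisfies the equation.

No integer solutions with |y| ≤ 35.


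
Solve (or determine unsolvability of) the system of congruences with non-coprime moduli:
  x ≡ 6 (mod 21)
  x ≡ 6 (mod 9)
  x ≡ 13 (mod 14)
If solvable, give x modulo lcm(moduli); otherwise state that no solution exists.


Moduli 21, 9, 14 are not pairwise coprime, so CRT works modulo lcm(m_i) when all pairwise compatibility conditions hold.
Pairwise compatibility: gcd(m_i, m_j) must divide a_i - a_j for every pair.
Merge one congruence at a time:
  Start: x ≡ 6 (mod 21).
  Combine with x ≡ 6 (mod 9): gcd(21, 9) = 3; 6 - 6 = 0, which IS divisible by 3, so compatible.
    Write x = 6 + 21·t and substitute into x ≡ 6 (mod 9): 21·t ≡ 6 − 6 = 0 (mod 9).
    Divide the congruence (and modulus) by g = 3: 7·t ≡ 0 (mod 3).
    Reduce coefficients mod 3: 1·t ≡ 0 (mod 3).
    So t ≡ 0 (mod 3).
    Then x = 6 + 21·0 = 6, valid modulo lcm(21, 9) = 63: x ≡ 6 (mod 63).
  Combine with x ≡ 13 (mod 14): gcd(63, 14) = 7; 13 - 6 = 7, which IS divisible by 7, so compatible.
    Write x = 6 + 63·t and substitute into x ≡ 13 (mod 14): 63·t ≡ 13 − 6 = 7 (mod 14).
    Divide the congruence (and modulus) by g = 7: 9·t ≡ 1 (mod 2).
    Reduce coefficients mod 2: 1·t ≡ 1 (mod 2).
    So t ≡ 1 (mod 2).
    Then x = 6 + 63·1 = 69, valid modulo lcm(63, 14) = 126: x ≡ 69 (mod 126).
Verify: 69 mod 21 = 6, 69 mod 9 = 6, 69 mod 14 = 13.

x ≡ 69 (mod 126).


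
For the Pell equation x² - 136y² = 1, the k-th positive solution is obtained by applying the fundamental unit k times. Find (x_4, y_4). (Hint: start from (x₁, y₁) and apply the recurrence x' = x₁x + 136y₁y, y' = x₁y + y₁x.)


Step 1: Find the fundamental solution (x₁, y₁) of x² - 136y² = 1.
  Expand √136 as a continued fraction. a₀ = ⌊√136⌋ = 11; iterate m_{k+1} = d_k·a_k − m_k, d_{k+1} = (136 − m_{k+1}²)/d_k, a_{k+1} = ⌊(a₀ + m_{k+1})/d_{k+1}⌋ (starting m₀ = 0, d₀ = 1), with convergents p_k = a_k·p_{k-1} + p_{k-2}, q_k = a_k·q_{k-1} + q_{k-2} (p₋₁ = 1, q₋₁ = 0):
  k = 0: a₀ = 11; p₀/q₀ = 11/1; p₀² − 136·q₀² = 121 − 136 = -15.
  k = 1: m = 11, d = 15, a = ⌊(11 + 11)/15⌋ = 1; p/q = (1·11 + 1)/(1·1 + 0) = 12/1; p² − 136·q² = 144 − 136 = 8.
  k = 2: m = 4, d = 8, a = ⌊(11 + 4)/8⌋ = 1; p/q = (1·12 + 11)/(1·1 + 1) = 23/2; p² − 136·q² = 529 − 544 = -15.
  k = 3: m = 4, d = 15, a = ⌊(11 + 4)/15⌋ = 1; p/q = (1·23 + 12)/(1·2 + 1) = 35/3; p² − 136·q² = 1225 − 1224 = 1.
  The first convergent with p² − 136·q² = 1 gives the fundamental solution (x₁, y₁) = (35, 3).
Step 2: Apply the recurrence (x_{n+1}, y_{n+1}) = (x₁x_n + 136y₁y_n, x₁y_n + y₁x_n) repeatedly.
  From (x_1, y_1) = (35, 3): x_2 = 35·35 + 136·3·3 = 2449; y_2 = 35·3 + 3·35 = 210.
  From (x_2, y_2) = (2449, 210): x_3 = 35·2449 + 136·3·210 = 171395; y_3 = 35·210 + 3·2449 = 14697.
  From (x_3, y_3) = (171395, 14697): x_4 = 35·171395 + 136·3·14697 = 11995201; y_4 = 35·14697 + 3·171395 = 1028580.
Step 3: Verify x_4² - 136·y_4² = 143884847030401 - 143884847030400 = 1 (should be 1). ✓

(x_1, y_1) = (35, 3); (x_4, y_4) = (11995201, 1028580).


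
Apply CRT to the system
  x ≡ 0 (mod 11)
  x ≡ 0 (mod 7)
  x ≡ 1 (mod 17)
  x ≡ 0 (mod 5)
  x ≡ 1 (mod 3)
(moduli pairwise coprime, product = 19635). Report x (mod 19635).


Product of moduli M = 11 · 7 · 17 · 5 · 3 = 19635.
Merge one congruence at a time:
  Start: x ≡ 0 (mod 11).
  Combine with x ≡ 0 (mod 7); new modulus lcm = 77.
    Write x = 0 + 11·t and substitute into x ≡ 0 (mod 7): 11·t ≡ 0 − 0 = 0 (mod 7).
    Reduce coefficients mod 7: 4·t ≡ 0 (mod 7).
    The inverse of 4 mod 7 is 2 (since 4·2 = 8 = 1·7 + 1), so t ≡ 2·0 = 0 ≡ 0 (mod 7).
    Then x = 0 + 11·0 = 0, valid modulo lcm(11, 7) = 77: x ≡ 0 (mod 77).
  Combine with x ≡ 1 (mod 17); new modulus lcm = 1309.
    Write x = 0 + 77·t and substitute into x ≡ 1 (mod 17): 77·t ≡ 1 − 0 = 1 (mod 17).
    Reduce coefficients mod 17: 9·t ≡ 1 (mod 17).
    The inverse of 9 mod 17 is 2 (since 9·2 = 18 = 1·17 + 1), so t ≡ 2·1 = 2 ≡ 2 (mod 17).
    Then x = 0 + 77·2 = 154, valid modulo lcm(77, 17) = 1309: x ≡ 154 (mod 1309).
  Combine with x ≡ 0 (mod 5); new modulus lcm = 6545.
    Write x = 154 + 1309·t and substitute into x ≡ 0 (mod 5): 1309·t ≡ 0 − 154 = -154 (mod 5).
    Reduce coefficients mod 5: 4·t ≡ 1 (mod 5).
    The inverse of 4 mod 5 is 4 (since 4·4 = 16 = 3·5 + 1), so t ≡ 4·1 = 4 ≡ 4 (mod 5).
    Then x = 154 + 1309·4 = 5390, valid modulo lcm(1309, 5) = 6545: x ≡ 5390 (mod 6545).
  Combine with x ≡ 1 (mod 3); new modulus lcm = 19635.
    Write x = 5390 + 6545·t and substitute into x ≡ 1 (mod 3): 6545·t ≡ 1 − 5390 = -5389 (mod 3).
    Reduce coefficients mod 3: 2·t ≡ 2 (mod 3).
    The inverse of 2 mod 3 is 2 (since 2·2 = 4 = 1·3 + 1), so t ≡ 2·2 = 4 ≡ 1 (mod 3).
    Then x = 5390 + 6545·1 = 11935, valid modulo lcm(6545, 3) = 19635: x ≡ 11935 (mod 19635).
Verify against each original: 11935 mod 11 = 0, 11935 mod 7 = 0, 11935 mod 17 = 1, 11935 mod 5 = 0, 11935 mod 3 = 1.

x ≡ 11935 (mod 19635).


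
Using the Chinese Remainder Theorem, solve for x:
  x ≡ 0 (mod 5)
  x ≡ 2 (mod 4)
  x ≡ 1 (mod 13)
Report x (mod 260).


Moduli 5, 4, 13 are pairwise coprime; by CRT there is a unique solution modulo M = 5 · 4 · 13 = 260.
Solve pairwise, accumulating the modulus:
  Start with x ≡ 0 (mod 5).
  Combine with x ≡ 2 (mod 4): since gcd(5, 4) = 1, we get a unique residue mod 20.
    Write x = 0 + 5·t and substitute into x ≡ 2 (mod 4): 5·t ≡ 2 − 0 = 2 (mod 4).
    Reduce coefficients mod 4: 1·t ≡ 2 (mod 4).
    So t ≡ 2 (mod 4).
    Then x = 0 + 5·2 = 10, valid modulo lcm(5, 4) = 20: x ≡ 10 (mod 20).
  Combine with x ≡ 1 (mod 13): since gcd(20, 13) = 1, we get a unique residue mod 260.
    Write x = 10 + 20·t and substitute into x ≡ 1 (mod 13): 20·t ≡ 1 − 10 = -9 (mod 13).
    Reduce coefficients mod 13: 7·t ≡ 4 (mod 13).
    The inverse of 7 mod 13 is 2 (since 7·2 = 14 = 1·13 + 1), so t ≡ 2·4 = 8 ≡ 8 (mod 13).
    Then x = 10 + 20·8 = 170, valid modulo lcm(20, 13) = 260: x ≡ 170 (mod 260).
Verify: 170 mod 5 = 0 ✓, 170 mod 4 = 2 ✓, 170 mod 13 = 1 ✓.

x ≡ 170 (mod 260).


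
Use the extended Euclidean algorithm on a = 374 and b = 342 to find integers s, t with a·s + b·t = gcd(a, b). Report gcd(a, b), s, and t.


Euclidean algorithm on (374, 342) — divide until remainder is 0:
  374 = 1 · 342 + 32
  342 = 10 · 32 + 22
  32 = 1 · 22 + 10
  22 = 2 · 10 + 2
  10 = 5 · 2 + 0
gcd(374, 342) = 2.
Track Bezout coefficients alongside the remainders: start with r₀ = 374 = a·1 + b·0 (s = 1, t = 0) and r₁ = 342 = a·0 + b·1 (s = 0, t = 1); each new remainder r_{k+1} = r_{k-1} − q_k·r_k inherits s_{k+1} = s_{k-1} − q_k·s_k, t_{k+1} = t_{k-1} − q_k·t_k, so r_k = a·s_k + b·t_k at every step:
  q = 1: r = 32, s = 1 − 1·0 = 1, t = 0 − 1·1 = -1  (check: 374·1 + 342·(-1) = 32)
  q = 10: r = 22, s = 0 − 10·1 = -10, t = 1 − 10·(-1) = 11  (check: 374·(-10) + 342·11 = 22)
  q = 1: r = 10, s = 1 − 1·(-10) = 11, t = -1 − 1·11 = -12  (check: 374·11 + 342·(-12) = 10)
  q = 2: r = 2, s = -10 − 2·11 = -32, t = 11 − 2·(-12) = 35  (check: 374·(-32) + 342·35 = 2)
The row with r = 2 (the gcd) gives the Bezout coefficients s = -32, t = 35.
Result: 374 · (-32) + 342 · (35) = 2.

gcd(374, 342) = 2; s = -32, t = 35 (check: 374·(-32) + 342·35 = 2).


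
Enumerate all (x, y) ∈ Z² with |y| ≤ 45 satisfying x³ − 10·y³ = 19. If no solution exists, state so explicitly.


The equation is x³ - 10y³ = 19. For fixed y, x³ = 10·y³ + 19, so a solution requires the RHS to be a perfect cube.
Strategy: iterate y from -45 to 45, compute RHS = 10·y³ + 19, and check whether it is a (positive or negative) perfect cube.
Check small values of y:
  y = 0: RHS = 19 is not a perfect cube.
  y = 1: RHS = 29 is not a perfect cube.
  y = -1: RHS = 9 is not a perfect cube.
  y = 2: RHS = 99 is not a perfect cube.
  y = -2: RHS = -61 is not a perfect cube.
  y = 3: RHS = 289 is not a perfect cube.
  y = -3: RHS = -251 is not a perfect cube.
Continuing the search up to |y| = 45 finds no solutions either.
No (x, y) in the scanned range satisfies the equation.

No integer solutions with |y| ≤ 45.


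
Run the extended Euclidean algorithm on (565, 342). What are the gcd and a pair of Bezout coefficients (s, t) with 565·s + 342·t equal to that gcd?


Euclidean algorithm on (565, 342) — divide until remainder is 0:
  565 = 1 · 342 + 223
  342 = 1 · 223 + 119
  223 = 1 · 119 + 104
  119 = 1 · 104 + 15
  104 = 6 · 15 + 14
  15 = 1 · 14 + 1
  14 = 14 · 1 + 0
gcd(565, 342) = 1.
Track Bezout coefficients alongside the remainders: start with r₀ = 565 = a·1 + b·0 (s = 1, t = 0) and r₁ = 342 = a·0 + b·1 (s = 0, t = 1); each new remainder r_{k+1} = r_{k-1} − q_k·r_k inherits s_{k+1} = s_{k-1} − q_k·s_k, t_{k+1} = t_{k-1} − q_k·t_k, so r_k = a·s_k + b·t_k at every step:
  q = 1: r = 223, s = 1 − 1·0 = 1, t = 0 − 1·1 = -1  (check: 565·1 + 342·(-1) = 223)
  q = 1: r = 119, s = 0 − 1·1 = -1, t = 1 − 1·(-1) = 2  (check: 565·(-1) + 342·2 = 119)
  q = 1: r = 104, s = 1 − 1·(-1) = 2, t = -1 − 1·2 = -3  (check: 565·2 + 342·(-3) = 104)
  q = 1: r = 15, s = -1 − 1·2 = -3, t = 2 − 1·(-3) = 5  (check: 565·(-3) + 342·5 = 15)
  q = 6: r = 14, s = 2 − 6·(-3) = 20, t = -3 − 6·5 = -33  (check: 565·20 + 342·(-33) = 14)
  q = 1: r = 1, s = -3 − 1·20 = -23, t = 5 − 1·(-33) = 38  (check: 565·(-23) + 342·38 = 1)
The row with r = 1 (the gcd) gives the Bezout coefficients s = -23, t = 38.
Result: 565 · (-23) + 342 · (38) = 1.

gcd(565, 342) = 1; s = -23, t = 38 (check: 565·(-23) + 342·38 = 1).


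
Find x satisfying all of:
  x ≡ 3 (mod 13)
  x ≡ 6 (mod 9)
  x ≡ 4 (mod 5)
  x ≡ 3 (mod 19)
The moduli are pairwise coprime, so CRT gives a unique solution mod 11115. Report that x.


Product of moduli M = 13 · 9 · 5 · 19 = 11115.
Merge one congruence at a time:
  Start: x ≡ 3 (mod 13).
  Combine with x ≡ 6 (mod 9); new modulus lcm = 117.
    Write x = 3 + 13·t and substitute into x ≡ 6 (mod 9): 13·t ≡ 6 − 3 = 3 (mod 9).
    Reduce coefficients mod 9: 4·t ≡ 3 (mod 9).
    The inverse of 4 mod 9 is 7 (since 4·7 = 28 = 3·9 + 1), so t ≡ 7·3 = 21 ≡ 3 (mod 9).
    Then x = 3 + 13·3 = 42, valid modulo lcm(13, 9) = 117: x ≡ 42 (mod 117).
  Combine with x ≡ 4 (mod 5); new modulus lcm = 585.
    Write x = 42 + 117·t and substitute into x ≡ 4 (mod 5): 117·t ≡ 4 − 42 = -38 (mod 5).
    Reduce coefficients mod 5: 2·t ≡ 2 (mod 5).
    The inverse of 2 mod 5 is 3 (since 2·3 = 6 = 1·5 + 1), so t ≡ 3·2 = 6 ≡ 1 (mod 5).
    Then x = 42 + 117·1 = 159, valid modulo lcm(117, 5) = 585: x ≡ 159 (mod 585).
  Combine with x ≡ 3 (mod 19); new modulus lcm = 11115.
    Write x = 159 + 585·t and substitute into x ≡ 3 (mod 19): 585·t ≡ 3 − 159 = -156 (mod 19).
    Reduce coefficients mod 19: 15·t ≡ 15 (mod 19).
    The inverse of 15 mod 19 is 14 (since 15·14 = 210 = 11·19 + 1), so t ≡ 14·15 = 210 ≡ 1 (mod 19).
    Then x = 159 + 585·1 = 744, valid modulo lcm(585, 19) = 11115: x ≡ 744 (mod 11115).
Verify against each original: 744 mod 13 = 3, 744 mod 9 = 6, 744 mod 5 = 4, 744 mod 19 = 3.

x ≡ 744 (mod 11115).


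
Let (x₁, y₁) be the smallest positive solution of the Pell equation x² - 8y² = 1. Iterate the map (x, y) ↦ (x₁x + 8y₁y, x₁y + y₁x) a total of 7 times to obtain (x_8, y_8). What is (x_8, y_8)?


Step 1: Find the fundamental solution (x₁, y₁) of x² - 8y² = 1.
  Expand √8 as a continued fraction. a₀ = ⌊√8⌋ = 2; iterate m_{k+1} = d_k·a_k − m_k, d_{k+1} = (8 − m_{k+1}²)/d_k, a_{k+1} = ⌊(a₀ + m_{k+1})/d_{k+1}⌋ (starting m₀ = 0, d₀ = 1), with convergents p_k = a_k·p_{k-1} + p_{k-2}, q_k = a_k·q_{k-1} + q_{k-2} (p₋₁ = 1, q₋₁ = 0):
  k = 0: a₀ = 2; p₀/q₀ = 2/1; p₀² − 8·q₀² = 4 − 8 = -4.
  k = 1: m = 2, d = 4, a = ⌊(2 + 2)/4⌋ = 1; p/q = (1·2 + 1)/(1·1 + 0) = 3/1; p² − 8·q² = 9 − 8 = 1.
  The first convergent with p² − 8·q² = 1 gives the fundamental solution (x₁, y₁) = (3, 1).
Step 2: Apply the recurrence (x_{n+1}, y_{n+1}) = (x₁x_n + 8y₁y_n, x₁y_n + y₁x_n) repeatedly.
  From (x_1, y_1) = (3, 1): x_2 = 3·3 + 8·1·1 = 17; y_2 = 3·1 + 1·3 = 6.
  From (x_2, y_2) = (17, 6): x_3 = 3·17 + 8·1·6 = 99; y_3 = 3·6 + 1·17 = 35.
  From (x_3, y_3) = (99, 35): x_4 = 3·99 + 8·1·35 = 577; y_4 = 3·35 + 1·99 = 204.
  From (x_4, y_4) = (577, 204): x_5 = 3·577 + 8·1·204 = 3363; y_5 = 3·204 + 1·577 = 1189.
  From (x_5, y_5) = (3363, 1189): x_6 = 3·3363 + 8·1·1189 = 19601; y_6 = 3·1189 + 1·3363 = 6930.
  From (x_6, y_6) = (19601, 6930): x_7 = 3·19601 + 8·1·6930 = 114243; y_7 = 3·6930 + 1·19601 = 40391.
  From (x_7, y_7) = (114243, 40391): x_8 = 3·114243 + 8·1·40391 = 665857; y_8 = 3·40391 + 1·114243 = 235416.
Step 3: Verify x_8² - 8·y_8² = 443365544449 - 443365544448 = 1 (should be 1). ✓

(x_1, y_1) = (3, 1); (x_8, y_8) = (665857, 235416).


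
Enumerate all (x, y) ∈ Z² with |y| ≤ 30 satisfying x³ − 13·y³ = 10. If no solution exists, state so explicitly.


The equation is x³ - 13y³ = 10. For fixed y, x³ = 13·y³ + 10, so a solution requires the RHS to be a perfect cube.
Strategy: iterate y from -30 to 30, compute RHS = 13·y³ + 10, and check whether it is a (positive or negative) perfect cube.
Check small values of y:
  y = 0: RHS = 10 is not a perfect cube.
  y = 1: RHS = 23 is not a perfect cube.
  y = -1: RHS = -3 is not a perfect cube.
  y = 2: RHS = 114 is not a perfect cube.
  y = -2: RHS = -94 is not a perfect cube.
  y = 3: RHS = 361 is not a perfect cube.
  y = -3: RHS = -341 is not a perfect cube.
Continuing the search up to |y| = 30 finds no solutions either.
No (x, y) in the scanned range satisfies the equation.

No integer solutions with |y| ≤ 30.


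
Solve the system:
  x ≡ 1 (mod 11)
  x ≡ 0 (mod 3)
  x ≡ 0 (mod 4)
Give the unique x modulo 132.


Moduli 11, 3, 4 are pairwise coprime; by CRT there is a unique solution modulo M = 11 · 3 · 4 = 132.
Solve pairwise, accumulating the modulus:
  Start with x ≡ 1 (mod 11).
  Combine with x ≡ 0 (mod 3): since gcd(11, 3) = 1, we get a unique residue mod 33.
    Write x = 1 + 11·t and substitute into x ≡ 0 (mod 3): 11·t ≡ 0 − 1 = -1 (mod 3).
    Reduce coefficients mod 3: 2·t ≡ 2 (mod 3).
    The inverse of 2 mod 3 is 2 (since 2·2 = 4 = 1·3 + 1), so t ≡ 2·2 = 4 ≡ 1 (mod 3).
    Then x = 1 + 11·1 = 12, valid modulo lcm(11, 3) = 33: x ≡ 12 (mod 33).
  Combine with x ≡ 0 (mod 4): since gcd(33, 4) = 1, we get a unique residue mod 132.
    Write x = 12 + 33·t and substitute into x ≡ 0 (mod 4): 33·t ≡ 0 − 12 = -12 (mod 4).
    Reduce coefficients mod 4: 1·t ≡ 0 (mod 4).
    So t ≡ 0 (mod 4).
    Then x = 12 + 33·0 = 12, valid modulo lcm(33, 4) = 132: x ≡ 12 (mod 132).
Verify: 12 mod 11 = 1 ✓, 12 mod 3 = 0 ✓, 12 mod 4 = 0 ✓.

x ≡ 12 (mod 132).


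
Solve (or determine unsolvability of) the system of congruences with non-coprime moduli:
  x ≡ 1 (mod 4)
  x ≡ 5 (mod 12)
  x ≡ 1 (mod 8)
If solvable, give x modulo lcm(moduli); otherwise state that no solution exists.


Moduli 4, 12, 8 are not pairwise coprime, so CRT works modulo lcm(m_i) when all pairwise compatibility conditions hold.
Pairwise compatibility: gcd(m_i, m_j) must divide a_i - a_j for every pair.
Merge one congruence at a time:
  Start: x ≡ 1 (mod 4).
  Combine with x ≡ 5 (mod 12): gcd(4, 12) = 4; 5 - 1 = 4, which IS divisible by 4, so compatible.
    Write x = 1 + 4·t and substitute into x ≡ 5 (mod 12): 4·t ≡ 5 − 1 = 4 (mod 12).
    Divide the congruence (and modulus) by g = 4: 1·t ≡ 1 (mod 3).
    So t ≡ 1 (mod 3).
    Then x = 1 + 4·1 = 5, valid modulo lcm(4, 12) = 12: x ≡ 5 (mod 12).
  Combine with x ≡ 1 (mod 8): gcd(12, 8) = 4; 1 - 5 = -4, which IS divisible by 4, so compatible.
    Write x = 5 + 12·t and substitute into x ≡ 1 (mod 8): 12·t ≡ 1 − 5 = -4 (mod 8).
    Divide the congruence (and modulus) by g = 4: 3·t ≡ -1 (mod 2).
    Reduce coefficients mod 2: 1·t ≡ 1 (mod 2).
    So t ≡ 1 (mod 2).
    Then x = 5 + 12·1 = 17, valid modulo lcm(12, 8) = 24: x ≡ 17 (mod 24).
Verify: 17 mod 4 = 1, 17 mod 12 = 5, 17 mod 8 = 1.

x ≡ 17 (mod 24).


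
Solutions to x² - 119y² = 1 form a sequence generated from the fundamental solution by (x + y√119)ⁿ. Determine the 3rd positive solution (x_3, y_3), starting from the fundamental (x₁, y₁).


Step 1: Find the fundamental solution (x₁, y₁) of x² - 119y² = 1.
  Expand √119 as a continued fraction. a₀ = ⌊√119⌋ = 10; iterate m_{k+1} = d_k·a_k − m_k, d_{k+1} = (119 − m_{k+1}²)/d_k, a_{k+1} = ⌊(a₀ + m_{k+1})/d_{k+1}⌋ (starting m₀ = 0, d₀ = 1), with convergents p_k = a_k·p_{k-1} + p_{k-2}, q_k = a_k·q_{k-1} + q_{k-2} (p₋₁ = 1, q₋₁ = 0):
  k = 0: a₀ = 10; p₀/q₀ = 10/1; p₀² − 119·q₀² = 100 − 119 = -19.
  k = 1: m = 10, d = 19, a = ⌊(10 + 10)/19⌋ = 1; p/q = (1·10 + 1)/(1·1 + 0) = 11/1; p² − 119·q² = 121 − 119 = 2.
  k = 2: m = 9, d = 2, a = ⌊(10 + 9)/2⌋ = 9; p/q = (9·11 + 10)/(9·1 + 1) = 109/10; p² − 119·q² = 11881 − 11900 = -19.
  k = 3: m = 9, d = 19, a = ⌊(10 + 9)/19⌋ = 1; p/q = (1·109 + 11)/(1·10 + 1) = 120/11; p² − 119·q² = 14400 − 14399 = 1.
  The first convergent with p² − 119·q² = 1 gives the fundamental solution (x₁, y₁) = (120, 11).
Step 2: Apply the recurrence (x_{n+1}, y_{n+1}) = (x₁x_n + 119y₁y_n, x₁y_n + y₁x_n) repeatedly.
  From (x_1, y_1) = (120, 11): x_2 = 120·120 + 119·11·11 = 28799; y_2 = 120·11 + 11·120 = 2640.
  From (x_2, y_2) = (28799, 2640): x_3 = 120·28799 + 119·11·2640 = 6911640; y_3 = 120·2640 + 11·28799 = 633589.
Step 3: Verify x_3² - 119·y_3² = 47770767489600 - 47770767489599 = 1 (should be 1). ✓

(x_1, y_1) = (120, 11); (x_3, y_3) = (6911640, 633589).


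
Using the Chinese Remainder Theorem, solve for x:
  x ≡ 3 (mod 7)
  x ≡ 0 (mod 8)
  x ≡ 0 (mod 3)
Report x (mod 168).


Moduli 7, 8, 3 are pairwise coprime; by CRT there is a unique solution modulo M = 7 · 8 · 3 = 168.
Solve pairwise, accumulating the modulus:
  Start with x ≡ 3 (mod 7).
  Combine with x ≡ 0 (mod 8): since gcd(7, 8) = 1, we get a unique residue mod 56.
    Write x = 3 + 7·t and substitute into x ≡ 0 (mod 8): 7·t ≡ 0 − 3 = -3 (mod 8).
    Reduce coefficients mod 8: 7·t ≡ 5 (mod 8).
    The inverse of 7 mod 8 is 7 (since 7·7 = 49 = 6·8 + 1), so t ≡ 7·5 = 35 ≡ 3 (mod 8).
    Then x = 3 + 7·3 = 24, valid modulo lcm(7, 8) = 56: x ≡ 24 (mod 56).
  Combine with x ≡ 0 (mod 3): since gcd(56, 3) = 1, we get a unique residue mod 168.
    Write x = 24 + 56·t and substitute into x ≡ 0 (mod 3): 56·t ≡ 0 − 24 = -24 (mod 3).
    Reduce coefficients mod 3: 2·t ≡ 0 (mod 3).
    The inverse of 2 mod 3 is 2 (since 2·2 = 4 = 1·3 + 1), so t ≡ 2·0 = 0 ≡ 0 (mod 3).
    Then x = 24 + 56·0 = 24, valid modulo lcm(56, 3) = 168: x ≡ 24 (mod 168).
Verify: 24 mod 7 = 3 ✓, 24 mod 8 = 0 ✓, 24 mod 3 = 0 ✓.

x ≡ 24 (mod 168).


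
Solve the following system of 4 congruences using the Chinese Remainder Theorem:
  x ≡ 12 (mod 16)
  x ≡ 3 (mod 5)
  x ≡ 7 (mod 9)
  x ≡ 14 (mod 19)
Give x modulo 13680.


Product of moduli M = 16 · 5 · 9 · 19 = 13680.
Merge one congruence at a time:
  Start: x ≡ 12 (mod 16).
  Combine with x ≡ 3 (mod 5); new modulus lcm = 80.
    Write x = 12 + 16·t and substitute into x ≡ 3 (mod 5): 16·t ≡ 3 − 12 = -9 (mod 5).
    Reduce coefficients mod 5: 1·t ≡ 1 (mod 5).
    So t ≡ 1 (mod 5).
    Then x = 12 + 16·1 = 28, valid modulo lcm(16, 5) = 80: x ≡ 28 (mod 80).
  Combine with x ≡ 7 (mod 9); new modulus lcm = 720.
    Write x = 28 + 80·t and substitute into x ≡ 7 (mod 9): 80·t ≡ 7 − 28 = -21 (mod 9).
    Reduce coefficients mod 9: 8·t ≡ 6 (mod 9).
    The inverse of 8 mod 9 is 8 (since 8·8 = 64 = 7·9 + 1), so t ≡ 8·6 = 48 ≡ 3 (mod 9).
    Then x = 28 + 80·3 = 268, valid modulo lcm(80, 9) = 720: x ≡ 268 (mod 720).
  Combine with x ≡ 14 (mod 19); new modulus lcm = 13680.
    Write x = 268 + 720·t and substitute into x ≡ 14 (mod 19): 720·t ≡ 14 − 268 = -254 (mod 19).
    Reduce coefficients mod 19: 17·t ≡ 12 (mod 19).
    The inverse of 17 mod 19 is 9 (since 17·9 = 153 = 8·19 + 1), so t ≡ 9·12 = 108 ≡ 13 (mod 19).
    Then x = 268 + 720·13 = 9628, valid modulo lcm(720, 19) = 13680: x ≡ 9628 (mod 13680).
Verify against each original: 9628 mod 16 = 12, 9628 mod 5 = 3, 9628 mod 9 = 7, 9628 mod 19 = 14.

x ≡ 9628 (mod 13680).


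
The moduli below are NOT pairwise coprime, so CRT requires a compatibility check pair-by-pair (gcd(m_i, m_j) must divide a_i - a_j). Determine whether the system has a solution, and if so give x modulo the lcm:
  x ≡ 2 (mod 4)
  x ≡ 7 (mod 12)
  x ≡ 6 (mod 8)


Moduli 4, 12, 8 are not pairwise coprime, so CRT works modulo lcm(m_i) when all pairwise compatibility conditions hold.
Pairwise compatibility: gcd(m_i, m_j) must divide a_i - a_j for every pair.
Merge one congruence at a time:
  Start: x ≡ 2 (mod 4).
  Combine with x ≡ 7 (mod 12): gcd(4, 12) = 4, and 7 - 2 = 5 is NOT divisible by 4.
    ⇒ system is inconsistent (no integer solution).

No solution (the system is inconsistent).


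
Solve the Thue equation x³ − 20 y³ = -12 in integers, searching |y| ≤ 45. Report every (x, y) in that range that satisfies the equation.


The equation is x³ - 20y³ = -12. For fixed y, x³ = 20·y³ − 12, so a solution requires the RHS to be a perfect cube.
Strategy: iterate y from -45 to 45, compute RHS = 20·y³ − 12, and check whether it is a (positive or negative) perfect cube.
Check small values of y:
  y = 0: RHS = -12 is not a perfect cube.
  y = 1: RHS = 8 = (2)³ ⇒ x = 2 works.
  y = -1: RHS = -32 is not a perfect cube.
  y = 2: RHS = 148 is not a perfect cube.
  y = -2: RHS = -172 is not a perfect cube.
  y = 3: RHS = 528 is not a perfect cube.
  y = -3: RHS = -552 is not a perfect cube.
Continuing the search up to |y| = 45 finds no further solutions beyond those listed.
Collected solutions: (2, 1).

Solutions (with |y| ≤ 45): (2, 1).


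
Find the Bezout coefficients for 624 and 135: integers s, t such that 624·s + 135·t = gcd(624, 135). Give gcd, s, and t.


Euclidean algorithm on (624, 135) — divide until remainder is 0:
  624 = 4 · 135 + 84
  135 = 1 · 84 + 51
  84 = 1 · 51 + 33
  51 = 1 · 33 + 18
  33 = 1 · 18 + 15
  18 = 1 · 15 + 3
  15 = 5 · 3 + 0
gcd(624, 135) = 3.
Track Bezout coefficients alongside the remainders: start with r₀ = 624 = a·1 + b·0 (s = 1, t = 0) and r₁ = 135 = a·0 + b·1 (s = 0, t = 1); each new remainder r_{k+1} = r_{k-1} − q_k·r_k inherits s_{k+1} = s_{k-1} − q_k·s_k, t_{k+1} = t_{k-1} − q_k·t_k, so r_k = a·s_k + b·t_k at every step:
  q = 4: r = 84, s = 1 − 4·0 = 1, t = 0 − 4·1 = -4  (check: 624·1 + 135·(-4) = 84)
  q = 1: r = 51, s = 0 − 1·1 = -1, t = 1 − 1·(-4) = 5  (check: 624·(-1) + 135·5 = 51)
  q = 1: r = 33, s = 1 − 1·(-1) = 2, t = -4 − 1·5 = -9  (check: 624·2 + 135·(-9) = 33)
  q = 1: r = 18, s = -1 − 1·2 = -3, t = 5 − 1·(-9) = 14  (check: 624·(-3) + 135·14 = 18)
  q = 1: r = 15, s = 2 − 1·(-3) = 5, t = -9 − 1·14 = -23  (check: 624·5 + 135·(-23) = 15)
  q = 1: r = 3, s = -3 − 1·5 = -8, t = 14 − 1·(-23) = 37  (check: 624·(-8) + 135·37 = 3)
The row with r = 3 (the gcd) gives the Bezout coefficients s = -8, t = 37.
Result: 624 · (-8) + 135 · (37) = 3.

gcd(624, 135) = 3; s = -8, t = 37 (check: 624·(-8) + 135·37 = 3).
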